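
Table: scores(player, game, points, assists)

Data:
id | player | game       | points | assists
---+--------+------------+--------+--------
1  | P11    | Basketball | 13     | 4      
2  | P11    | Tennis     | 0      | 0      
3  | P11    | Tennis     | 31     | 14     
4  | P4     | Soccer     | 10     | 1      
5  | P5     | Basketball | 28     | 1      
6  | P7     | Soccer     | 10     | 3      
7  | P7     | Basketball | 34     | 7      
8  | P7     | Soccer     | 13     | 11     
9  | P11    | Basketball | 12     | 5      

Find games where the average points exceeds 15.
SELECT game, AVG(points)
FROM scores
GROUP BY game
HAVING AVG(points) > 15

Result:
  Basketball: avg=21.75
  Tennis: avg=15.50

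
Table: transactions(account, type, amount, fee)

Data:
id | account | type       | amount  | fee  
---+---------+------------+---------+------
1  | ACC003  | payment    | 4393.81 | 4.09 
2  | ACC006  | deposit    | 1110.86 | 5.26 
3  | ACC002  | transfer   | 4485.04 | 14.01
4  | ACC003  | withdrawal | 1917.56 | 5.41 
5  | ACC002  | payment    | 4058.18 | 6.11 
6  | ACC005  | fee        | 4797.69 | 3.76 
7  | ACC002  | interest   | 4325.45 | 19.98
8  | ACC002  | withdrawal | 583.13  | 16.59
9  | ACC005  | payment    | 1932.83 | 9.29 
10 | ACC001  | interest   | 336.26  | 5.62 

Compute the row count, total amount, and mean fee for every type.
SELECT type,
       COUNT(*) as cnt,
       SUM(amount) as total_amount,
       AVG(fee) as avg_fee
FROM transactions
GROUP BY type

Result:
  deposit: 1 records, 1110.86 total amount, 5.26 avg fee
  fee: 1 records, 4797.69 total amount, 3.76 avg fee
  interest: 2 records, 4661.71 total amount, 12.80 avg fee
  payment: 3 records, 10384.82 total amount, 6.50 avg fee
  transfer: 1 records, 4485.04 total amount, 14.01 avg fee
  withdrawal: 2 records, 2500.69 total amount, 11.00 avg fee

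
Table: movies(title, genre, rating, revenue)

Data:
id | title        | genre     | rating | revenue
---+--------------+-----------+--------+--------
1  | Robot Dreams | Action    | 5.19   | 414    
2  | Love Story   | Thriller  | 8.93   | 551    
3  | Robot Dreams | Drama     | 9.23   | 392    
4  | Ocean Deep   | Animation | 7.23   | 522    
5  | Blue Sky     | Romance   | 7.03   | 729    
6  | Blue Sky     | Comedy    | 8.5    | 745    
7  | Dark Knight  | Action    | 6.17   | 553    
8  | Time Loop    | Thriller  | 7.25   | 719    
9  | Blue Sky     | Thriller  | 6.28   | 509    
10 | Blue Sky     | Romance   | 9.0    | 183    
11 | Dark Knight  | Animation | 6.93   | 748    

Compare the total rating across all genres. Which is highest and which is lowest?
SELECT genre, SUM(rating)
FROM movies
GROUP BY genre
ORDER BY SUM(rating)

All groups:
  Comedy: 8.50
  Drama: 9.23
  Action: 11.36
  Animation: 14.16
  Romance: 16.03
  Thriller: 22.46

Highest: Thriller (22.46)
Lowest: Comedy (8.50)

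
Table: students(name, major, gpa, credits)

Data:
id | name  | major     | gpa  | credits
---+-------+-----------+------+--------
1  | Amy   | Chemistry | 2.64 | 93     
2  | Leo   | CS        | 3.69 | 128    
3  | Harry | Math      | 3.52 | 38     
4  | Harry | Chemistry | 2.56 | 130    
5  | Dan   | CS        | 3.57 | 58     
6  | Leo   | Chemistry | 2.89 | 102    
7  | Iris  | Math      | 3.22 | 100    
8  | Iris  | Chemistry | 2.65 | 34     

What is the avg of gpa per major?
SELECT major, AVG(gpa) as result
FROM students
GROUP BY major

Result:
  CS: 3.63
  Chemistry: 2.69
  Math: 3.37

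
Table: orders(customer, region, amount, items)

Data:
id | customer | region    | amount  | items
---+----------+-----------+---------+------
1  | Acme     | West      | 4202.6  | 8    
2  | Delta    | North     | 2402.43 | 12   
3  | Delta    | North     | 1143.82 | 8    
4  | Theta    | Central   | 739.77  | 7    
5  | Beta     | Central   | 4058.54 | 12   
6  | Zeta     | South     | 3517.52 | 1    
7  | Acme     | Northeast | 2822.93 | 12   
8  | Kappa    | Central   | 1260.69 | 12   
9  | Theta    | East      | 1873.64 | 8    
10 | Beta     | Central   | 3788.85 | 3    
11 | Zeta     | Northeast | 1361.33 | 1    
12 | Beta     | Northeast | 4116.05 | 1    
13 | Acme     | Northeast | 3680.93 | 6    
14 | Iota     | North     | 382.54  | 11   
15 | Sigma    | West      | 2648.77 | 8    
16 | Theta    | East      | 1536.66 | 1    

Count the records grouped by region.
SELECT region, COUNT(*) as count
FROM orders
GROUP BY region

Result:
  Central: 4
  East: 2
  North: 3
  Northeast: 4
  South: 1
  West: 2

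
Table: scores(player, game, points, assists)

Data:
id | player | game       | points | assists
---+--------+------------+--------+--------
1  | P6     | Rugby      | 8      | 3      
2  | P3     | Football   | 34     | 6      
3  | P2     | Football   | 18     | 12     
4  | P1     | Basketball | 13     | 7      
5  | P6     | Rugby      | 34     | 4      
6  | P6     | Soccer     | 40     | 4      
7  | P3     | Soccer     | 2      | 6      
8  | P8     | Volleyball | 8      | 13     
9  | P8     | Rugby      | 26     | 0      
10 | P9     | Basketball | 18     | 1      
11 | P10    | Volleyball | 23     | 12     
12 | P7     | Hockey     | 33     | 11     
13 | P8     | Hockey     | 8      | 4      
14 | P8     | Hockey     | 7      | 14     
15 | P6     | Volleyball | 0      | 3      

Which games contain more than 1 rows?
SELECT game, COUNT(*) as cnt
FROM scores
GROUP BY game
HAVING COUNT(*) > 1

Result:
  Basketball: 2
  Football: 2
  Hockey: 3
  Rugby: 3
  Soccer: 2
  Volleyball: 3

Note: HAVING filters groups after aggregation, WHERE filters rows before.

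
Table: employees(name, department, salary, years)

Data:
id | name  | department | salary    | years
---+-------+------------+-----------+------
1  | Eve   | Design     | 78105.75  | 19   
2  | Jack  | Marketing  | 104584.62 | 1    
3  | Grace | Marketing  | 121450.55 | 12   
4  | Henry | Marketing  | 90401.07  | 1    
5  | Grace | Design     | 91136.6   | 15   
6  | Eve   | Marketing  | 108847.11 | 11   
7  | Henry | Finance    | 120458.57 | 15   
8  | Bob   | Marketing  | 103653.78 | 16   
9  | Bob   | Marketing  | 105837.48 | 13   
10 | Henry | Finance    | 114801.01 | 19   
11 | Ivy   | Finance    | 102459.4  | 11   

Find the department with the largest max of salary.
SELECT department, MAX(salary) as val
FROM employees
GROUP BY department
ORDER BY val DESC
LIMIT 1

Result: Marketing with max(salary) = 121450.55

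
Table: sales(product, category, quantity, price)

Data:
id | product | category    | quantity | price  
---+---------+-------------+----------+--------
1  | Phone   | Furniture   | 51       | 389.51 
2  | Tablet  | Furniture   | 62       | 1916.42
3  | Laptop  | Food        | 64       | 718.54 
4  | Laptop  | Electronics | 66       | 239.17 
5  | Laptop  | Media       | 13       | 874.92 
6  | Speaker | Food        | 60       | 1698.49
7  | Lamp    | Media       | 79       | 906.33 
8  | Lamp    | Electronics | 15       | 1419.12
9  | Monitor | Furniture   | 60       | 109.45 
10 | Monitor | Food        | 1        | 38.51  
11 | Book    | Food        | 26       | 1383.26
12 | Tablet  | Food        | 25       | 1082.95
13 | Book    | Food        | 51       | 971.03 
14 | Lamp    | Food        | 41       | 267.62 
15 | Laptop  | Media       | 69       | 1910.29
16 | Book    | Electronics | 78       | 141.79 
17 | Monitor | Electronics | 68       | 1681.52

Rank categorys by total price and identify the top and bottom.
SELECT category, SUM(price)
FROM sales
GROUP BY category
ORDER BY SUM(price)

All groups:
  Furniture: 2415.38
  Electronics: 3481.60
  Media: 3691.54
  Food: 6160.40

Highest: Food (6160.40)
Lowest: Furniture (2415.38)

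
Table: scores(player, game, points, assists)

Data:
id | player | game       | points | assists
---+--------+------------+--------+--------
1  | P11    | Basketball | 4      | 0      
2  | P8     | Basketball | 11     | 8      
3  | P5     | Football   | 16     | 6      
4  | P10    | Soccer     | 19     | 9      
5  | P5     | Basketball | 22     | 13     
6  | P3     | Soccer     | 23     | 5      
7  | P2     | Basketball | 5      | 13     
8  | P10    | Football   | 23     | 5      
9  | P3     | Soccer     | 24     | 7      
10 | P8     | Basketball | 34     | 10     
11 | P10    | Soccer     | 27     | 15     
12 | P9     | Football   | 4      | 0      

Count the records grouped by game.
SELECT game, COUNT(*) as count
FROM scores
GROUP BY game

Result:
  Basketball: 5
  Football: 3
  Soccer: 4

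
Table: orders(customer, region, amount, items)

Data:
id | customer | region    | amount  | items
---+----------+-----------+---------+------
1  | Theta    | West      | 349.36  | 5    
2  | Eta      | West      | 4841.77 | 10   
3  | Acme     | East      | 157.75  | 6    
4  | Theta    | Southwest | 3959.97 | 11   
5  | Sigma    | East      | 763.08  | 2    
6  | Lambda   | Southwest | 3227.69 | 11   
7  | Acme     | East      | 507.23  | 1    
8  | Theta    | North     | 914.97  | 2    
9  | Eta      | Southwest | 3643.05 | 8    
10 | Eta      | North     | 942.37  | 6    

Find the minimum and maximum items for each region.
SELECT region, MIN(items), MAX(items)
FROM orders
GROUP BY region

Result:
  East: min=1, max=6
  North: min=2, max=6
  Southwest: min=8, max=11
  West: min=5, max=10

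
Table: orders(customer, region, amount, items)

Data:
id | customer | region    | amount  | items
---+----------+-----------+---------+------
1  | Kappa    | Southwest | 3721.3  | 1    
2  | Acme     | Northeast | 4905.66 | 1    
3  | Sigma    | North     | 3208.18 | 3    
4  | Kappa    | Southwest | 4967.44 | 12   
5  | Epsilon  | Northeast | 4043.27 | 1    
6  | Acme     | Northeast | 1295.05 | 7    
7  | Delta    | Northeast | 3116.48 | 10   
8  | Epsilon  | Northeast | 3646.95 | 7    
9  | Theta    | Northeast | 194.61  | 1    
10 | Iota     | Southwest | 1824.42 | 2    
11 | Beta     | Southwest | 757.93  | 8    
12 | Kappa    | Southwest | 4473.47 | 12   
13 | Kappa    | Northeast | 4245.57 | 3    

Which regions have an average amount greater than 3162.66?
SELECT region, AVG(amount)
FROM orders
GROUP BY region
HAVING AVG(amount) > 3162.66

Result:
  North: avg=3208.18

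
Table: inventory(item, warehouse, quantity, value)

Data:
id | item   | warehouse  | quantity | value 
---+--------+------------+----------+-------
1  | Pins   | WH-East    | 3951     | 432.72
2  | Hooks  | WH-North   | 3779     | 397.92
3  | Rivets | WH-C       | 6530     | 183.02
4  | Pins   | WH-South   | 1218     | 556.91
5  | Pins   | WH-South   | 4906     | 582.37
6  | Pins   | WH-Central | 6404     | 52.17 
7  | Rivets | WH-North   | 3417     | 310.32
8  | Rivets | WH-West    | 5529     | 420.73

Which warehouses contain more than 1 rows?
SELECT warehouse, COUNT(*) as cnt
FROM inventory
GROUP BY warehouse
HAVING COUNT(*) > 1

Result:
  WH-North: 2
  WH-South: 2

Note: HAVING filters groups after aggregation, WHERE filters rows before.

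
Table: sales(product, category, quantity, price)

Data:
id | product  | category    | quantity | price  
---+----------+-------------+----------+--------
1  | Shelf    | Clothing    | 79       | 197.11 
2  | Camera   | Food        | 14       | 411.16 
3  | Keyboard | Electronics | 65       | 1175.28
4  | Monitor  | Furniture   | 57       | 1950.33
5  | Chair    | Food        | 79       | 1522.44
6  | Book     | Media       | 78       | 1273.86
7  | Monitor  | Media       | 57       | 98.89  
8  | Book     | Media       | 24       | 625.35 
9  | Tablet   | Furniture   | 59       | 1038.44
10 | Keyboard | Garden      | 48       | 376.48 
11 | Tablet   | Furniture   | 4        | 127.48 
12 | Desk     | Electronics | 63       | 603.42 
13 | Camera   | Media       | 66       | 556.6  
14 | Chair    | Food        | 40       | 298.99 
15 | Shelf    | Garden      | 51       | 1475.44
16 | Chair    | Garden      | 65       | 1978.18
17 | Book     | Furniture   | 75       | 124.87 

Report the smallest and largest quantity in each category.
SELECT category, MIN(quantity), MAX(quantity)
FROM sales
GROUP BY category

Result:
  Clothing: min=79, max=79
  Electronics: min=63, max=65
  Food: min=14, max=79
  Furniture: min=4, max=75
  Garden: min=48, max=65
  Media: min=24, max=78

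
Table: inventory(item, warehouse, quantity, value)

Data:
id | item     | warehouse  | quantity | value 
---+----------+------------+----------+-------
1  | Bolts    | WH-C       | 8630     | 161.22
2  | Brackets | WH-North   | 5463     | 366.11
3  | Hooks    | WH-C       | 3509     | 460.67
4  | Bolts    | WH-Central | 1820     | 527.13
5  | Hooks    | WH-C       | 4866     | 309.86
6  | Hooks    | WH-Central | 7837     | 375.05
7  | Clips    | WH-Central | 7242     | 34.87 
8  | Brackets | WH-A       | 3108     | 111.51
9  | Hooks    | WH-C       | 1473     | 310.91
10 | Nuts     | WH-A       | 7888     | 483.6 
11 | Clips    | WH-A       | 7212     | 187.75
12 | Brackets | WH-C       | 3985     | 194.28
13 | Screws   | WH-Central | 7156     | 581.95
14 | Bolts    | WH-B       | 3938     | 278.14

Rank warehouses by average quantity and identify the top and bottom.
SELECT warehouse, AVG(quantity)
FROM inventory
GROUP BY warehouse
ORDER BY AVG(quantity)

All groups:
  WH-B: 3938.00
  WH-C: 4492.60
  WH-North: 5463.00
  WH-Central: 6013.75
  WH-A: 6069.33

Highest: WH-A (6069.33)
Lowest: WH-B (3938.00)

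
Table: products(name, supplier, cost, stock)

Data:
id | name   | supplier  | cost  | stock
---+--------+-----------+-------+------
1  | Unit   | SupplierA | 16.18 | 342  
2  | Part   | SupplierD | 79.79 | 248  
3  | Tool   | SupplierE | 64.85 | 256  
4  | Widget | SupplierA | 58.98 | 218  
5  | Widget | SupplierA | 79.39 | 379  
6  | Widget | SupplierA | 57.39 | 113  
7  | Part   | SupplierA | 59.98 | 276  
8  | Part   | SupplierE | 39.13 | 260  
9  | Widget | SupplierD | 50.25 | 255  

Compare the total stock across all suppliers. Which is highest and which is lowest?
SELECT supplier, SUM(stock)
FROM products
GROUP BY supplier
ORDER BY SUM(stock)

All groups:
  SupplierD: 503
  SupplierE: 516
  SupplierA: 1328

Highest: SupplierA (1328)
Lowest: SupplierD (503)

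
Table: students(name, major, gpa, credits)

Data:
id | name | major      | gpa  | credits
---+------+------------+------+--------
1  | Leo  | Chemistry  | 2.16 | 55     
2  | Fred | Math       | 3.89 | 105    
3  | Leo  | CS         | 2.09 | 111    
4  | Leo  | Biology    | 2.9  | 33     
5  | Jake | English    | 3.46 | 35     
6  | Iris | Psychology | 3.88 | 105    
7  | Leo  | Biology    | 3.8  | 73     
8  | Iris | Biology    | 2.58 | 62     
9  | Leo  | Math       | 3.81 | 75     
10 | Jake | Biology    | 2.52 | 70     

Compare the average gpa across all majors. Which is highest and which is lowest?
SELECT major, AVG(gpa)
FROM students
GROUP BY major
ORDER BY AVG(gpa)

All groups:
  CS: 2.09
  Chemistry: 2.16
  Biology: 2.95
  English: 3.46
  Math: 3.85
  Psychology: 3.88

Highest: Psychology (3.88)
Lowest: CS (2.09)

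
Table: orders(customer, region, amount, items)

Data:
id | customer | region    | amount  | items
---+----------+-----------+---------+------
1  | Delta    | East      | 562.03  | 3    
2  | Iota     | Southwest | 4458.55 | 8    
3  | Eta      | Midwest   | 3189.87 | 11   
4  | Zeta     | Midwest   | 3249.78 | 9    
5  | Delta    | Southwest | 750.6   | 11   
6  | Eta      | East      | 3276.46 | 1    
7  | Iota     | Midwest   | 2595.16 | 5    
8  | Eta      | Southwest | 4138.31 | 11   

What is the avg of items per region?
SELECT region, AVG(items) as result
FROM orders
GROUP BY region

Result:
  East: 2.00
  Midwest: 8.33
  Southwest: 10.00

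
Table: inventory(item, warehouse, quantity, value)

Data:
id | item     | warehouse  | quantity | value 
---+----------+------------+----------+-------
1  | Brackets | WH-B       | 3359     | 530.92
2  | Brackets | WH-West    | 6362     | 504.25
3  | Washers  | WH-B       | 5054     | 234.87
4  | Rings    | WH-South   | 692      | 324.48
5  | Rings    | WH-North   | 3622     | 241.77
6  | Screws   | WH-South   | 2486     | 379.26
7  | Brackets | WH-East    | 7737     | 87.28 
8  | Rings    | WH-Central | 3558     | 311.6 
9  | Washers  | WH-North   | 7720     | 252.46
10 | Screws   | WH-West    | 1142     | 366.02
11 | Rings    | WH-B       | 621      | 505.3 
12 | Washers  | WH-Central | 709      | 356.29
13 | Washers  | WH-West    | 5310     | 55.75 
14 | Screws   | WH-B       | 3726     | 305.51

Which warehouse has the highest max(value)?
SELECT warehouse, MAX(value) as val
FROM inventory
GROUP BY warehouse
ORDER BY val DESC
LIMIT 1

Result: WH-B with max(value) = 530.92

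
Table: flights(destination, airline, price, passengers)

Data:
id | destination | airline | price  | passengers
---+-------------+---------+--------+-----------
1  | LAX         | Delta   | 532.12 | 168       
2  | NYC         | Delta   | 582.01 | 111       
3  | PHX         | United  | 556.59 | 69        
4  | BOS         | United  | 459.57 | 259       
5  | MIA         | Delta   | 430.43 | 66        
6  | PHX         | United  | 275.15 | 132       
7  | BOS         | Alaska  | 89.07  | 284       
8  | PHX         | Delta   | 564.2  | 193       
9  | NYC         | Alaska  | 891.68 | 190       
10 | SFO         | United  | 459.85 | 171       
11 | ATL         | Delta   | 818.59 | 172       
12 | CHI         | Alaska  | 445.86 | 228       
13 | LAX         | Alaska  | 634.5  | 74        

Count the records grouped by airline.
SELECT airline, COUNT(*) as count
FROM flights
GROUP BY airline

Result:
  Alaska: 4
  Delta: 5
  United: 4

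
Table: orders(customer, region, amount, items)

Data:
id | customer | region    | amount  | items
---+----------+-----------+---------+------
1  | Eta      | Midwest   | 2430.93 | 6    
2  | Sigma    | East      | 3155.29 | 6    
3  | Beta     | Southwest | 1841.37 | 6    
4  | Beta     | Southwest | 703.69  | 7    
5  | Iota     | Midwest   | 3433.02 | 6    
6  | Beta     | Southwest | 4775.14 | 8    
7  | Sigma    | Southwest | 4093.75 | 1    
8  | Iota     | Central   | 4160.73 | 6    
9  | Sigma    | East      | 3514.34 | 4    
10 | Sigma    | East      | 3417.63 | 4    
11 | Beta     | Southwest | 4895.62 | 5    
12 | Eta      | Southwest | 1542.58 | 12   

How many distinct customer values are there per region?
SELECT region, COUNT(DISTINCT customer)
FROM orders
GROUP BY region

Result:
  Central: 1 distinct
  East: 1 distinct
  Midwest: 2 distinct
  Southwest: 3 distinct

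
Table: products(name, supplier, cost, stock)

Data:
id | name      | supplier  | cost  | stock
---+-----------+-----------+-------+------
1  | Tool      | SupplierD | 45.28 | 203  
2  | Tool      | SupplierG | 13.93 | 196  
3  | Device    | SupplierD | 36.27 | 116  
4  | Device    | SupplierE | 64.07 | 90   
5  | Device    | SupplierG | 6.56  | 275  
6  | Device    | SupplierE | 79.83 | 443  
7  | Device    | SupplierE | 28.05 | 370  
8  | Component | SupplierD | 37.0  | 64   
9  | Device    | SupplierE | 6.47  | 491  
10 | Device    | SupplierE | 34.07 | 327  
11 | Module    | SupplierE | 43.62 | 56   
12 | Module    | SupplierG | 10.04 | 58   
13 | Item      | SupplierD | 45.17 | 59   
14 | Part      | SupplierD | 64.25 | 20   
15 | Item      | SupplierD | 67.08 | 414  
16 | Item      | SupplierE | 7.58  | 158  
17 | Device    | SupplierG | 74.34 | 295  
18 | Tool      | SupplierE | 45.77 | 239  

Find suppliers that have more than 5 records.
SELECT supplier, COUNT(*) as cnt
FROM products
GROUP BY supplier
HAVING COUNT(*) > 5

Result:
  SupplierD: 6
  SupplierE: 8

Note: HAVING filters groups after aggregation, WHERE filters rows before.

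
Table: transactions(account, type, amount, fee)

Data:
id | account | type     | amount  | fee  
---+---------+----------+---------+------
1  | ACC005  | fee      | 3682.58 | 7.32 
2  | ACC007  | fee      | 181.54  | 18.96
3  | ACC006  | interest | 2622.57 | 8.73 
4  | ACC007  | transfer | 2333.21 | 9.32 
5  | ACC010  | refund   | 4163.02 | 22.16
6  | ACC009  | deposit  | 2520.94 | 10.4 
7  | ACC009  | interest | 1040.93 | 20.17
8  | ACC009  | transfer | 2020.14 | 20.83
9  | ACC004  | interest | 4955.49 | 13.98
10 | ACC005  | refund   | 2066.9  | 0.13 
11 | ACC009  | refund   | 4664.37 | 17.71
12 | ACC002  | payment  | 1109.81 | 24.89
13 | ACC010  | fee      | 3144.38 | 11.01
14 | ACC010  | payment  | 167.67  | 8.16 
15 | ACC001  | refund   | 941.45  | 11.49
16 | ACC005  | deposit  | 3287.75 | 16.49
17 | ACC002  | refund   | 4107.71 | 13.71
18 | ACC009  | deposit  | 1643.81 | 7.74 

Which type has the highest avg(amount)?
SELECT type, AVG(amount) as val
FROM transactions
GROUP BY type
ORDER BY val DESC
LIMIT 1

Result: refund with avg(amount) = 3188.69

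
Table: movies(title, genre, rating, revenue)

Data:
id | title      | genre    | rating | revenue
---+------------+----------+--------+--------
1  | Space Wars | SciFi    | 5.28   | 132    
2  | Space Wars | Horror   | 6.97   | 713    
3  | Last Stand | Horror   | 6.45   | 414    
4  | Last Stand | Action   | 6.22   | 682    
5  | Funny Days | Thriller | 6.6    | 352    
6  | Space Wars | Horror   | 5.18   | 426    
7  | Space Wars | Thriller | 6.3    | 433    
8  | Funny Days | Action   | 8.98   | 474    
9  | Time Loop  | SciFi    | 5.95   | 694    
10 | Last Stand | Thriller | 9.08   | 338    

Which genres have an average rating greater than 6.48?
SELECT genre, AVG(rating)
FROM movies
GROUP BY genre
HAVING AVG(rating) > 6.48

Result:
  Action: avg=7.60
  Thriller: avg=7.33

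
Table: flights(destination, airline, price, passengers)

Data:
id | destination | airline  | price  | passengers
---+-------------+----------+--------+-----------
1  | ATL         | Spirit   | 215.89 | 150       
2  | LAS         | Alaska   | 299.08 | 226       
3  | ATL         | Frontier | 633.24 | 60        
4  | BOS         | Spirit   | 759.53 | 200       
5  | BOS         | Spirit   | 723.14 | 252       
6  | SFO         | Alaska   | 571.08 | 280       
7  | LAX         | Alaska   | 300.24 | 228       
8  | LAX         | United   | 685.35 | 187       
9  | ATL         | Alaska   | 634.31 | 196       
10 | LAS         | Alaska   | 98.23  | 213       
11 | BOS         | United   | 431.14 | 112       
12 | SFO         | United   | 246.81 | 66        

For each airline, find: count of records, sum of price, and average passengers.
SELECT airline,
       COUNT(*) as cnt,
       SUM(price) as total_price,
       AVG(passengers) as avg_passengers
FROM flights
GROUP BY airline

Result:
  Alaska: 5 records, 1902.94 total price, 228.60 avg passengers
  Frontier: 1 records, 633.24 total price, 60.00 avg passengers
  Spirit: 3 records, 1698.56 total price, 200.67 avg passengers
  United: 3 records, 1363.30 total price, 121.67 avg passengers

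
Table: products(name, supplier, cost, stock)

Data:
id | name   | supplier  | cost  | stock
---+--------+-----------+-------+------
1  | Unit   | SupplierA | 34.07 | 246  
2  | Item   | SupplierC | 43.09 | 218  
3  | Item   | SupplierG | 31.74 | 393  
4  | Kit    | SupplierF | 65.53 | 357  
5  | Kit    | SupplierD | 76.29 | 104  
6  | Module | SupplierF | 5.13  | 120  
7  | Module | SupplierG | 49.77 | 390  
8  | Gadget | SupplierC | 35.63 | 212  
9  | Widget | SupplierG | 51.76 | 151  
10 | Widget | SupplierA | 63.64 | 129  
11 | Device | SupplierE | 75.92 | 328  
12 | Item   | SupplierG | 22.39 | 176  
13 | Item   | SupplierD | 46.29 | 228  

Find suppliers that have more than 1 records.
SELECT supplier, COUNT(*) as cnt
FROM products
GROUP BY supplier
HAVING COUNT(*) > 1

Result:
  SupplierA: 2
  SupplierC: 2
  SupplierD: 2
  SupplierF: 2
  SupplierG: 4

Note: HAVING filters groups after aggregation, WHERE filters rows before.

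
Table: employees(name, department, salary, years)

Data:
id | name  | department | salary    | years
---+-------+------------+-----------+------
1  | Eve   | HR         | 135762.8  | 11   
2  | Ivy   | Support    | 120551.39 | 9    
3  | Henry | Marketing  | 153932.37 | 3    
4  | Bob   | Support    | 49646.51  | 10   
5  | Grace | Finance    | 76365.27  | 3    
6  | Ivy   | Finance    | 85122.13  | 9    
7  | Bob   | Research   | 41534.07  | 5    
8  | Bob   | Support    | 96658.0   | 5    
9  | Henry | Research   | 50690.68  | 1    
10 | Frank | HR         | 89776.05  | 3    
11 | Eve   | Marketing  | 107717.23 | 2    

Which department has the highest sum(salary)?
SELECT department, SUM(salary) as val
FROM employees
GROUP BY department
ORDER BY val DESC
LIMIT 1

Result: Support with sum(salary) = 266855.90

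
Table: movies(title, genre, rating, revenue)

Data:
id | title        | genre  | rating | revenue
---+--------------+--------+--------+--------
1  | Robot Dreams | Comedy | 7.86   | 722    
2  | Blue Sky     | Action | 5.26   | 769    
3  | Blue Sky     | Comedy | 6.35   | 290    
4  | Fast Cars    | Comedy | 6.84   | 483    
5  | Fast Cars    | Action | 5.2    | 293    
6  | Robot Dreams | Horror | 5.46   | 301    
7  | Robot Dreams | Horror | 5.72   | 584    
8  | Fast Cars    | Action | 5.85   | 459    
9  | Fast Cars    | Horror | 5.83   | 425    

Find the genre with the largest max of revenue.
SELECT genre, MAX(revenue) as val
FROM movies
GROUP BY genre
ORDER BY val DESC
LIMIT 1

Result: Action with max(revenue) = 769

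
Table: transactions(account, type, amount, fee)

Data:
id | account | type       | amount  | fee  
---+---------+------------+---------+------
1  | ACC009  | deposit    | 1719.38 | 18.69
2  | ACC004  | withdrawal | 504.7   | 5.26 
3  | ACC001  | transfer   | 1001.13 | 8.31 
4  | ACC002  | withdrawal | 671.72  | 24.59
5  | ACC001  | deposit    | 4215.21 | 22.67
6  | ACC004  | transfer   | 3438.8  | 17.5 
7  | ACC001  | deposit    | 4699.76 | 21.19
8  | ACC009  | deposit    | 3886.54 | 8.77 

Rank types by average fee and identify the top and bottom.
SELECT type, AVG(fee)
FROM transactions
GROUP BY type
ORDER BY AVG(fee)

All groups:
  transfer: 12.91
  withdrawal: 14.93
  deposit: 17.83

Highest: deposit (17.83)
Lowest: transfer (12.91)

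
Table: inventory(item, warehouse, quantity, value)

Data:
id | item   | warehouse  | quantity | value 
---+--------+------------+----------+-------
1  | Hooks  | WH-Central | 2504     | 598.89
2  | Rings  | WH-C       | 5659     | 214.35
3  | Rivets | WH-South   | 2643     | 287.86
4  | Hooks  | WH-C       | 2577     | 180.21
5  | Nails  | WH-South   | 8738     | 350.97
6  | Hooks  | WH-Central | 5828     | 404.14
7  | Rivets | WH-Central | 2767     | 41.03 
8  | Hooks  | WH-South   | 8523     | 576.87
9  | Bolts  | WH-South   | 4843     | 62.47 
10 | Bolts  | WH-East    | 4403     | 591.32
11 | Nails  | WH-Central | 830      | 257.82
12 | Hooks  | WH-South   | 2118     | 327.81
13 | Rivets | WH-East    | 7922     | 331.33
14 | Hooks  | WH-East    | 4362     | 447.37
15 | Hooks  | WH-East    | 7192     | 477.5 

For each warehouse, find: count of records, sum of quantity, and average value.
SELECT warehouse,
       COUNT(*) as cnt,
       SUM(quantity) as total_quantity,
       AVG(value) as avg_value
FROM inventory
GROUP BY warehouse

Result:
  WH-C: 2 records, 8236 total quantity, 197.28 avg value
  WH-Central: 4 records, 11929 total quantity, 325.47 avg value
  WH-East: 4 records, 23879 total quantity, 461.88 avg value
  WH-South: 5 records, 26865 total quantity, 321.20 avg value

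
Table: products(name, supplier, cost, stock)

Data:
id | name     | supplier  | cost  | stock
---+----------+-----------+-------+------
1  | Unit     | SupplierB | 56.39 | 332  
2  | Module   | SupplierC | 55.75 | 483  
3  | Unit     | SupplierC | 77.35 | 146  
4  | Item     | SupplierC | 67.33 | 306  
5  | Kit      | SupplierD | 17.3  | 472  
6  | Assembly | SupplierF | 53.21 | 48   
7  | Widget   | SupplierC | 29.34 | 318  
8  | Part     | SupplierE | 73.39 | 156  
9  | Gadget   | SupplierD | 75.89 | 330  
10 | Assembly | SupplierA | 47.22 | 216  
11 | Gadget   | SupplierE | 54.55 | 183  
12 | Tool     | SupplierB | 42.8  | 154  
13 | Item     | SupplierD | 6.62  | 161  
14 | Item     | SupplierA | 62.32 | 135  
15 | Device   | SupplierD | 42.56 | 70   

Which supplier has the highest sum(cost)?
SELECT supplier, SUM(cost) as val
FROM products
GROUP BY supplier
ORDER BY val DESC
LIMIT 1

Result: SupplierC with sum(cost) = 229.77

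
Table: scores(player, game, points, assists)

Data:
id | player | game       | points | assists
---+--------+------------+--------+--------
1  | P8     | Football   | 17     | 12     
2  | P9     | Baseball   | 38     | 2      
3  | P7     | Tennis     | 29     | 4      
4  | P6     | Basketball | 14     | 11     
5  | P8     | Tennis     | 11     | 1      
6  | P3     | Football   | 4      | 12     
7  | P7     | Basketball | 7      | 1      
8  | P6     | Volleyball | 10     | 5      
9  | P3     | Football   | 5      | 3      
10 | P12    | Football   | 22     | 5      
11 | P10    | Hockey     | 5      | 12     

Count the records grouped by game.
SELECT game, COUNT(*) as count
FROM scores
GROUP BY game

Result:
  Baseball: 1
  Basketball: 2
  Football: 4
  Hockey: 1
  Tennis: 2
  Volleyball: 1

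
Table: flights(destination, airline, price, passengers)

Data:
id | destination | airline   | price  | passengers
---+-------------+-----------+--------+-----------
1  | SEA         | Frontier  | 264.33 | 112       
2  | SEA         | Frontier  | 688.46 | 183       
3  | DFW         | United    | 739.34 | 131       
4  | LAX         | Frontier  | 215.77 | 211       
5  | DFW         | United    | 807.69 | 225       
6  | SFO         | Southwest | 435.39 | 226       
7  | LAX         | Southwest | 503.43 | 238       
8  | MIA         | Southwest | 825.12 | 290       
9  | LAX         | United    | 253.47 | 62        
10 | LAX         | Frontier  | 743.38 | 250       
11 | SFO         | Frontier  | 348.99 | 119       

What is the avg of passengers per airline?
SELECT airline, AVG(passengers) as result
FROM flights
GROUP BY airline

Result:
  Frontier: 175.00
  Southwest: 251.33
  United: 139.33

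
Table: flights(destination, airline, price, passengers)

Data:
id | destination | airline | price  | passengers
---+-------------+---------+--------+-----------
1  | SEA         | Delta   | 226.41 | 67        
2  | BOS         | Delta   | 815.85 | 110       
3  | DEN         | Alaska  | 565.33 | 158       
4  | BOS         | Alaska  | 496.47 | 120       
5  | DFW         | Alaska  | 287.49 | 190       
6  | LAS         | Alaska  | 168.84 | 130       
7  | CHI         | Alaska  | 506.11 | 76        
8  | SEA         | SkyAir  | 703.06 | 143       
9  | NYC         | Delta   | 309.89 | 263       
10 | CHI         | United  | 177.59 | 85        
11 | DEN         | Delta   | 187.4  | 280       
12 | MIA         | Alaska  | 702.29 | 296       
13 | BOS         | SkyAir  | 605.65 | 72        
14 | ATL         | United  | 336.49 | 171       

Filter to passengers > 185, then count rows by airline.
SELECT airline, COUNT(*)
FROM flights
WHERE passengers > 185
GROUP BY airline

Note: WHERE filters rows before grouping.

Result:
  Alaska: 2
  Delta: 2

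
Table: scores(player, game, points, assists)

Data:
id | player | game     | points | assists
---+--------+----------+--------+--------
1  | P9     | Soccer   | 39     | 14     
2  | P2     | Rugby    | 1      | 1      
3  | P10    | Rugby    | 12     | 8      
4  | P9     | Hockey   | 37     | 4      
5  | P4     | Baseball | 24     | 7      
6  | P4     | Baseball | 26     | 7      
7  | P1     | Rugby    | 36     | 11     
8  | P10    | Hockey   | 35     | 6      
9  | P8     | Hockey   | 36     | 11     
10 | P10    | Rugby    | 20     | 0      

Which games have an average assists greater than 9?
SELECT game, AVG(assists)
FROM scores
GROUP BY game
HAVING AVG(assists) > 9

Result:
  Soccer: avg=14.00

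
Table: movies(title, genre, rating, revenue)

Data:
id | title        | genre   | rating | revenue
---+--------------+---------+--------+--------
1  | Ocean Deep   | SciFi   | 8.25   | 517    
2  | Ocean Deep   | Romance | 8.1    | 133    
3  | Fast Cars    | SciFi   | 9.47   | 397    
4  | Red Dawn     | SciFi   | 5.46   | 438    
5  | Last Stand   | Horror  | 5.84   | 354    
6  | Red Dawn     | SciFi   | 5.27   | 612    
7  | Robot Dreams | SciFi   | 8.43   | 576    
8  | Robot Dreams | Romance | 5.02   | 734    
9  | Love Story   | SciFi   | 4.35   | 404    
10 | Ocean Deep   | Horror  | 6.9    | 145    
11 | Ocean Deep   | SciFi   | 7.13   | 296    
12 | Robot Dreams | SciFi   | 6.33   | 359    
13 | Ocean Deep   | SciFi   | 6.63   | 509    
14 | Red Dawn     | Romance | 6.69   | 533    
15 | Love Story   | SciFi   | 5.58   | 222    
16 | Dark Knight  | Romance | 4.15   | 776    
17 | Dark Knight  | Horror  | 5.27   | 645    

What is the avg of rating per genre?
SELECT genre, AVG(rating) as result
FROM movies
GROUP BY genre

Result:
  Horror: 6.00
  Romance: 5.99
  SciFi: 6.69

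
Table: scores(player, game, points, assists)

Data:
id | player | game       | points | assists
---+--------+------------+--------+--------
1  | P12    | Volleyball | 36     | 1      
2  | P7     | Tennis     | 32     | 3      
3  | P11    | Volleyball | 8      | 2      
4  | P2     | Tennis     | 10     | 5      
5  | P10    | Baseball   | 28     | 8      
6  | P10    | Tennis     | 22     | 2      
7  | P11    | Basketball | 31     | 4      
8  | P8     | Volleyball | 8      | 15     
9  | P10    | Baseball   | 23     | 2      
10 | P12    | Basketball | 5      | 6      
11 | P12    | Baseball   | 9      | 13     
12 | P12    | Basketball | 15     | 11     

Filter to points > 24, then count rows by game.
SELECT game, COUNT(*)
FROM scores
WHERE points > 24
GROUP BY game

Note: WHERE filters rows before grouping.

Result:
  Baseball: 1
  Basketball: 1
  Tennis: 1
  Volleyball: 1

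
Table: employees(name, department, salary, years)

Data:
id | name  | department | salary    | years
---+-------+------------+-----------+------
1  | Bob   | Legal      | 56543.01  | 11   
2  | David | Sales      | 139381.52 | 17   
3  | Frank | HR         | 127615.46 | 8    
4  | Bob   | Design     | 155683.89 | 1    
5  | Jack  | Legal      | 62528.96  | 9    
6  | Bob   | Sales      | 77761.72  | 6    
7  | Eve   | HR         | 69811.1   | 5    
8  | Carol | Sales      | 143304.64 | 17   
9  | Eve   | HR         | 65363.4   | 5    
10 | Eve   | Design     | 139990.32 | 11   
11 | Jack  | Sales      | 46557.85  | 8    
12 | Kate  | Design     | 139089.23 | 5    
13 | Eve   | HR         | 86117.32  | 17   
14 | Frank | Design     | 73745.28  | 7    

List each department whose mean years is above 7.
SELECT department, AVG(years)
FROM employees
GROUP BY department
HAVING AVG(years) > 7

Result:
  HR: avg=8.75
  Legal: avg=10.00
  Sales: avg=12.00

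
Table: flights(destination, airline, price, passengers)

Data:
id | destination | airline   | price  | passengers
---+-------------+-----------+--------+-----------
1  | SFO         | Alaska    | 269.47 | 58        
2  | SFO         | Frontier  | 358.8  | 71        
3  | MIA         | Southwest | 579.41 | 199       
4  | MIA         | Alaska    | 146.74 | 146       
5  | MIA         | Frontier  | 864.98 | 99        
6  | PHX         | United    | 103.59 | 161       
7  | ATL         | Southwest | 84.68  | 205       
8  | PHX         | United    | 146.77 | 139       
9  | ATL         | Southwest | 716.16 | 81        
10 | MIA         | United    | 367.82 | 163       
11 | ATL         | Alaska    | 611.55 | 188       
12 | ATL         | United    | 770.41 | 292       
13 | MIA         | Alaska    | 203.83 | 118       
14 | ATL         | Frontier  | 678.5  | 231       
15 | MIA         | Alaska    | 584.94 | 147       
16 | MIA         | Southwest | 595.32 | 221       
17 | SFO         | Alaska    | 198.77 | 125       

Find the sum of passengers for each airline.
SELECT airline, SUM(passengers) as result
FROM flights
GROUP BY airline

Result:
  Alaska: 782
  Frontier: 401
  Southwest: 706
  United: 755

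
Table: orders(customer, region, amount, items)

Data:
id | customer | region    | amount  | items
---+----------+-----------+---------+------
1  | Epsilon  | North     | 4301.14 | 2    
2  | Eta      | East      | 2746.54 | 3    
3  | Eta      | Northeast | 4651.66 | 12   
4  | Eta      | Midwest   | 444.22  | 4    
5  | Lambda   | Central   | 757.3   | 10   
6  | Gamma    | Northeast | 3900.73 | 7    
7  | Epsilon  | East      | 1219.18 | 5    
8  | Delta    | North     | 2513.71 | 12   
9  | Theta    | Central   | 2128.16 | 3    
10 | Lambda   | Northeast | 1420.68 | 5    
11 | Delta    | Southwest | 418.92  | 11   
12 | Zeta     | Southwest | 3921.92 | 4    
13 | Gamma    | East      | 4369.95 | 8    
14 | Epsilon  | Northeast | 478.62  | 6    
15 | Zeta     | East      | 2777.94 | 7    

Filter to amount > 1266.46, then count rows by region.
SELECT region, COUNT(*)
FROM orders
WHERE amount > 1266.46
GROUP BY region

Note: WHERE filters rows before grouping.

Result:
  Central: 1
  East: 3
  North: 2
  Northeast: 3
  Southwest: 1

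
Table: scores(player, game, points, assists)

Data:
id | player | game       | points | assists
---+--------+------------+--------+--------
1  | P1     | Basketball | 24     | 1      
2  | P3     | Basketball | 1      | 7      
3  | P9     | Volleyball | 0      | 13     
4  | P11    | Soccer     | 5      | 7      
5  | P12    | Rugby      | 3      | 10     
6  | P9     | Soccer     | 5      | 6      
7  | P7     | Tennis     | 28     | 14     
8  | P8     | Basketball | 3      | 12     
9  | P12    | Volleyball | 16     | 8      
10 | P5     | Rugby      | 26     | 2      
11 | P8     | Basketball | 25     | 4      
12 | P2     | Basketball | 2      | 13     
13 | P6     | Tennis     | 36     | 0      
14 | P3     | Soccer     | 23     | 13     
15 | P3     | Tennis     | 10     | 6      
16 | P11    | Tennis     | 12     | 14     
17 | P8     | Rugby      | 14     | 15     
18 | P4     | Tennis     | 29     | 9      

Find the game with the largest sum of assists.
SELECT game, SUM(assists) as val
FROM scores
GROUP BY game
ORDER BY val DESC
LIMIT 1

Result: Tennis with sum(assists) = 43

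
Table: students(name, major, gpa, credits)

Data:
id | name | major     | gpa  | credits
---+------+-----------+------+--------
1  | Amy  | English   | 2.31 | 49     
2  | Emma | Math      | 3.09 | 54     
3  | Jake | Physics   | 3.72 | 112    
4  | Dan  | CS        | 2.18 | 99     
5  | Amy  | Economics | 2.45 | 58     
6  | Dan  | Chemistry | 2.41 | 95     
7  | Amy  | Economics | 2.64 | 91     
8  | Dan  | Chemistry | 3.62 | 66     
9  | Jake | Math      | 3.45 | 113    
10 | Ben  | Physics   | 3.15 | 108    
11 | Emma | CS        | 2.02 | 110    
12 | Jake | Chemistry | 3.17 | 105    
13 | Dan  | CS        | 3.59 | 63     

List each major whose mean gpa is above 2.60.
SELECT major, AVG(gpa)
FROM students
GROUP BY major
HAVING AVG(gpa) > 2.60

Result:
  Chemistry: avg=3.07
  Math: avg=3.27
  Physics: avg=3.44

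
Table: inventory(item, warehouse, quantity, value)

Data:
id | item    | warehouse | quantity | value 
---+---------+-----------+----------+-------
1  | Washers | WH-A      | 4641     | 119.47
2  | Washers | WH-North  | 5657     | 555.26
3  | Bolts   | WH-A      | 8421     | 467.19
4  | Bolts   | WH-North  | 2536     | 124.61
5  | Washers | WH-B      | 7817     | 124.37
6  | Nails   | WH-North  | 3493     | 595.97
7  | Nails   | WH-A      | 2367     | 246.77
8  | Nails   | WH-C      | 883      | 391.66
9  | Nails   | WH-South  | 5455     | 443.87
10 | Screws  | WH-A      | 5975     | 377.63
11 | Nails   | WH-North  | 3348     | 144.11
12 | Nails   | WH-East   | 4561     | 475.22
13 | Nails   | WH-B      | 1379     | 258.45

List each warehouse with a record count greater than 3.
SELECT warehouse, COUNT(*) as cnt
FROM inventory
GROUP BY warehouse
HAVING COUNT(*) > 3

Result:
  WH-A: 4
  WH-North: 4

Note: HAVING filters groups after aggregation, WHERE filters rows before.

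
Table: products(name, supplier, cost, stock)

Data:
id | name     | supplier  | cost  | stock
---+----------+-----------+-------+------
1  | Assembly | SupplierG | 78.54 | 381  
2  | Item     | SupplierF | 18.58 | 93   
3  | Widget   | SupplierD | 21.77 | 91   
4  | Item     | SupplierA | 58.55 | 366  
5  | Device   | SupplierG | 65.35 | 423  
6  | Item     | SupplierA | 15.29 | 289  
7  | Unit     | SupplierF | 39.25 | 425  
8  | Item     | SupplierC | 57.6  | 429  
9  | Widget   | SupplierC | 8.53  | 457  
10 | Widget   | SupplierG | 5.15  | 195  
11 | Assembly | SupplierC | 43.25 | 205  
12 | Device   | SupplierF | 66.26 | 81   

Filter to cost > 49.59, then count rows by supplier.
SELECT supplier, COUNT(*)
FROM products
WHERE cost > 49.59
GROUP BY supplier

Note: WHERE filters rows before grouping.

Result:
  SupplierA: 1
  SupplierC: 1
  SupplierF: 1
  SupplierG: 2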